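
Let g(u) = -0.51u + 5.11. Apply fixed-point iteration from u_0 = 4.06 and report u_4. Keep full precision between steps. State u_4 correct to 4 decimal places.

3.4298

u_1 = g(4.060000) = 3.039400
u_2 = g(3.039400) = 3.559906
u_3 = g(3.559906) = 3.294448
u_4 = g(3.294448) = 3.429832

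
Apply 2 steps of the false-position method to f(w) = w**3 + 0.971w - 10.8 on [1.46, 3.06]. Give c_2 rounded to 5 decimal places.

False-position update: c = (a·f(b) − b·f(a))/(f(b) − f(a)); replace the endpoint whose sign matches f(c).
f(1.460000) = -6.270204, f(3.060000) = 20.823876
step 1: c = 1.830277, f(c) = -2.891526 < 0 → new bracket [1.830277, 3.060000]
step 2: c = 1.980213, f(c) = -1.112320 < 0 → new bracket [1.980213, 3.060000]

1.98021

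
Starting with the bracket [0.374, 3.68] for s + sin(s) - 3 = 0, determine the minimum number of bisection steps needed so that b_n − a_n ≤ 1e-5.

19

Initial width b − a = 3.68 − 0.374 = 3.306000.
After n steps the width is (b−a)/2^n; need (b−a)/2^n ≤ 1e-5.
So n ≥ log₂(3.306000/1e-5) = log₂(330600.0000) ≈ 18.3347.
Hence n = 19.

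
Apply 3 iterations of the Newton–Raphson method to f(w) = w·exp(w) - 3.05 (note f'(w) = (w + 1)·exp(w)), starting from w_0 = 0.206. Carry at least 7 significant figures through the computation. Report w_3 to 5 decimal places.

1.19025

w_0 = 0.206000: f = -2.796877, f' = 1.481876 → w_1 = 0.206000 - (-2.796877)/(1.481876) = 2.093389
w_1 = 2.093389: f = 13.932323, f' = 25.094683 → w_2 = 2.093389 - (13.932323)/(25.094683) = 1.538199
w_2 = 1.538199: f = 4.112152, f' = 11.818347 → w_3 = 1.538199 - (4.112152)/(11.818347) = 1.190252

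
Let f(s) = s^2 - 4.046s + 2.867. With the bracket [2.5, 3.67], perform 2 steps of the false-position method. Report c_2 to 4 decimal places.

3.0967

f(2.500000) = -0.998000, f(3.670000) = 1.487080
step 1: c = 2.969868, f(c) = -0.328970 < 0 → new bracket [2.969868, 3.670000]
step 2: c = 3.096694, f(c) = -0.072710 < 0 → new bracket [3.096694, 3.670000]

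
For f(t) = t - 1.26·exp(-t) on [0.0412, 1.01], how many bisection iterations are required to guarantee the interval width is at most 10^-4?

Initial width b − a = 1.01 − 0.0412 = 0.968800.
After n steps the width is (b−a)/2^n; need (b−a)/2^n ≤ 10^-4.
So n ≥ log₂(0.968800/10^-4) = log₂(9688.0000) ≈ 13.2420.
Hence n = 14.

14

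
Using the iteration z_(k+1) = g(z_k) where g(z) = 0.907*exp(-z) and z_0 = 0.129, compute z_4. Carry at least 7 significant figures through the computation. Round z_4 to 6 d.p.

z_1 = g(0.129000) = 0.797229
z_2 = g(0.797229) = 0.408672
z_3 = g(0.408672) = 0.602731
z_4 = g(0.602731) = 0.496415

0.496415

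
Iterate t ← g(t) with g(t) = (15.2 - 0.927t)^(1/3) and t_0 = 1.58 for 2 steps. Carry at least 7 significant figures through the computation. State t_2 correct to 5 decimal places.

2.35013

t_1 = g(1.580000) = 2.394858
t_2 = g(2.394858) = 2.350126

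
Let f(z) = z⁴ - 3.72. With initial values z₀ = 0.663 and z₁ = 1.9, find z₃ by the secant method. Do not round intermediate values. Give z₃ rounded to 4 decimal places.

Secant update: z_(k+1) = z_k − f(z_k)·(z_k − z_(k-1))/(f(z_k) − f(z_(k-1))).
f(z_0) = -3.526779, f(z_1) = 9.312100
z_2 = 1.900000 - (9.312100)·(1.900000 - 0.663000)/(9.312100 - (-3.526779)) = 1.002798; f(z_2) = -2.708761
z_3 = 1.002798 - (-2.708761)·(1.002798 - 1.900000)/(-2.708761 - (9.312100)) = 1.204972; f(z_3) = -1.611819

1.2050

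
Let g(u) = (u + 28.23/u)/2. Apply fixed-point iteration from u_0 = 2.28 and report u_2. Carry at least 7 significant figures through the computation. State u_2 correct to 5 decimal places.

5.59084

u_1 = g(2.280000) = 7.330789
u_2 = g(7.330789) = 5.590835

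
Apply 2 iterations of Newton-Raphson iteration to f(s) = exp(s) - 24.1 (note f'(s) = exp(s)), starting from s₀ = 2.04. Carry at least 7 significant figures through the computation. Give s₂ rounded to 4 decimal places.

3.5447

s_0 = 2.040000: f = -16.409391, f' = 7.690609 → s_1 = 2.040000 - (-16.409391)/(7.690609) = 4.173692
s_1 = 4.173692: f = 40.854819, f' = 64.954819 → s_2 = 4.173692 - (40.854819)/(64.954819) = 3.544719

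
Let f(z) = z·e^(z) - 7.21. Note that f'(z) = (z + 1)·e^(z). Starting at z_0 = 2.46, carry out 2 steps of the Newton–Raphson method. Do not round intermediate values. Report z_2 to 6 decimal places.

z_0 = 2.460000: f = 21.583836, f' = 40.498648 → z_1 = 2.460000 - (21.583836)/(40.498648) = 1.927048
z_1 = 1.927048: f = 6.027282, f' = 20.106484 → z_2 = 1.927048 - (6.027282)/(20.106484) = 1.627280

1.627280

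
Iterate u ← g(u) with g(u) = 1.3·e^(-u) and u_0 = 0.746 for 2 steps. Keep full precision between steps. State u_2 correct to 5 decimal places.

0.70175

u_1 = g(0.746000) = 0.616538
u_2 = g(0.616538) = 0.701753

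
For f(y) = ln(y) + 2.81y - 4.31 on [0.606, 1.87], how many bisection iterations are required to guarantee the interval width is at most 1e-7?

Initial width b − a = 1.87 − 0.606 = 1.264000.
After n steps the width is (b−a)/2^n; need (b−a)/2^n ≤ 1e-7.
So n ≥ log₂(1.264000/1e-7) = log₂(12640000.0000) ≈ 23.5915.
Hence n = 24.

24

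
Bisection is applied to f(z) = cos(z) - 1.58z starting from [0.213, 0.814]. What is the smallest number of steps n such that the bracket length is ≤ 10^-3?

Initial width b − a = 0.814 − 0.213 = 0.601000.
After n steps the width is (b−a)/2^n; need (b−a)/2^n ≤ 10^-3.
So n ≥ log₂(0.601000/10^-3) = log₂(601.0000) ≈ 9.2312.
Hence n = 10.

10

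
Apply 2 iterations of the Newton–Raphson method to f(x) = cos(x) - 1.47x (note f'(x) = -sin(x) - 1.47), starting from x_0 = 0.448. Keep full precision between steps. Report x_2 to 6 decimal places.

Newton update: x ← x − f(x)/f'(x).
x_0 = 0.448000: f = 0.242755, f' = -1.903164 → x_1 = 0.448000 - (0.242755)/(-1.903164) = 0.575554
x_1 = 0.575554: f = -0.007173, f' = -2.014299 → x_2 = 0.575554 - (-0.007173)/(-2.014299) = 0.571993

0.571993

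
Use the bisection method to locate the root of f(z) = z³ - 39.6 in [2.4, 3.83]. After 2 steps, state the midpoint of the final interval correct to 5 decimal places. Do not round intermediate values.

f(2.400000) = -25.776000, f(3.830000) = 16.581887 (opposite signs)
step 1: m = 3.115000, f(m) = -9.374454 < 0 → root in [3.115000, 3.830000]
step 2: m = 3.472500, f(m) = 2.272295 > 0 → root in [3.115000, 3.472500]
Midpoint of [3.115000, 3.472500] = 3.293750

3.29375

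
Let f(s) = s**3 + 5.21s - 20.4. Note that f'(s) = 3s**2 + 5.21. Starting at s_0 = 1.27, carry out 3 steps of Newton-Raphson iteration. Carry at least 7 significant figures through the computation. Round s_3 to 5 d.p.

s_0 = 1.270000: f = -11.734917, f' = 10.048700 → s_1 = 1.270000 - (-11.734917)/(10.048700) = 2.437804
s_1 = 2.437804: f = 6.788567, f' = 23.038672 → s_2 = 2.437804 - (6.788567)/(23.038672) = 2.143145
s_2 = 2.143145: f = 0.609398, f' = 18.989209 → s_3 = 2.143145 - (0.609398)/(18.989209) = 2.111053

2.11105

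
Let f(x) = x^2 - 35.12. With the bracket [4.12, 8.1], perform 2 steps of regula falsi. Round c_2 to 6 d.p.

5.875250

f(4.120000) = -18.145600, f(8.100000) = 30.490000
step 1: c = 5.604910, f(c) = -3.704984 < 0 → new bracket [5.604910, 8.100000]
step 2: c = 5.875250, f(c) = -0.601439 < 0 → new bracket [5.875250, 8.100000]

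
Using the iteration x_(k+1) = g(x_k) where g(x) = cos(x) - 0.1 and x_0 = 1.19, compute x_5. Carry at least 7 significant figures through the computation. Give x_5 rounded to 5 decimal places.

x_1 = g(1.190000) = 0.271660
x_2 = g(0.271660) = 0.863327
x_3 = g(0.863327) = 0.549913
x_4 = g(0.549913) = 0.752570
x_5 = g(0.752570) = 0.629935

0.62993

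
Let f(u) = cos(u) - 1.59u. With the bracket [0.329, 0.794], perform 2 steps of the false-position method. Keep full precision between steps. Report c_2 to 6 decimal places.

0.539074

False-position update: c = (a·f(b) − b·f(a))/(f(b) − f(a)); replace the endpoint whose sign matches f(c).
f(0.329000) = 0.423256, f(0.794000) = -0.561462
step 1: c = 0.528868, f(c) = 0.022478 > 0 → new bracket [0.528868, 0.794000]
step 2: c = 0.539074, f(c) = 0.001056 > 0 → new bracket [0.539074, 0.794000]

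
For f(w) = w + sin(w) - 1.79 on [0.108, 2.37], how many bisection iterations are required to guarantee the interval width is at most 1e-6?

22

Initial width b − a = 2.37 − 0.108 = 2.262000.
After n steps the width is (b−a)/2^n; need (b−a)/2^n ≤ 1e-6.
So n ≥ log₂(2.262000/1e-6) = log₂(2262000.0000) ≈ 21.1092.
Hence n = 22.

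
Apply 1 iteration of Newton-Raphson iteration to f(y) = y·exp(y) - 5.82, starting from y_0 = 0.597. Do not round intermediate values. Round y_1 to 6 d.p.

f'(y) = (y + 1)·exp(y)
y_0 = 0.597000: f = -4.735454, f' = 2.901207 → y_1 = 0.597000 - (-4.735454)/(2.901207) = 2.229236

2.229236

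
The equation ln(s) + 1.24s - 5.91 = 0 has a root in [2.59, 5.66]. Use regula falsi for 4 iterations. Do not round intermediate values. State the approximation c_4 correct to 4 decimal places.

f(2.590000) = -1.746742, f(5.660000) = 2.841824
step 1: c = 3.758665, f(c) = 0.074809 > 0 → new bracket [2.590000, 3.758665]
step 2: c = 3.710670, f(c) = 0.002443 > 0 → new bracket [2.590000, 3.710670]
step 3: c = 3.709105, f(c) = 0.000080 > 0 → new bracket [2.590000, 3.709105]
step 4: c = 3.709053, f(c) = 0.000003 > 0 → new bracket [2.590000, 3.709053]

3.7091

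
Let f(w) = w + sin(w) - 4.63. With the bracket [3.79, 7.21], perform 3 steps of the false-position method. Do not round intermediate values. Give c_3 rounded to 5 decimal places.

5.38396

f(3.790000) = -1.443918, f(7.210000) = 3.379712
step 1: c = 4.813752, f(c) = -0.811116 < 0 → new bracket [4.813752, 7.210000]
step 2: c = 5.277535, f(c) = -0.196976 < 0 → new bracket [5.277535, 7.210000]
step 3: c = 5.383960, f(c) = -0.028886 < 0 → new bracket [5.383960, 7.210000]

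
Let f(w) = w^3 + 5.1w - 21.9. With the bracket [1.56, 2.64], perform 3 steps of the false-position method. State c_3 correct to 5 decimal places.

2.19981

False-position update: c = (a·f(b) − b·f(a))/(f(b) − f(a)); replace the endpoint whose sign matches f(c).
f(1.560000) = -10.147584, f(2.640000) = 9.963744
step 1: c = 2.104936, f(c) = -1.838366 < 0 → new bracket [2.104936, 2.640000]
step 2: c = 2.188281, f(c) = -0.261024 < 0 → new bracket [2.188281, 2.640000]
step 3: c = 2.199813, f(c) = -0.035676 < 0 → new bracket [2.199813, 2.640000]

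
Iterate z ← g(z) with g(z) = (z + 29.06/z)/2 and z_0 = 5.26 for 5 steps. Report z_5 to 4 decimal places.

z_1 = g(5.260000) = 5.392357
z_2 = g(5.392357) = 5.390733
z_3 = g(5.390733) = 5.390733
z_4 = g(5.390733) = 5.390733
z_5 = g(5.390733) = 5.390733

5.3907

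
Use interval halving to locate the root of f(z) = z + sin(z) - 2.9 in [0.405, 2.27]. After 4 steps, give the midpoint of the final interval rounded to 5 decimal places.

1.97859

f(0.405000) = -2.100981, f(2.270000) = 0.135355 (opposite signs)
step 1: m = 1.337500, f(m) = -0.589590 < 0 → root in [1.337500, 2.270000]
step 2: m = 1.803750, f(m) = -0.123261 < 0 → root in [1.803750, 2.270000]
step 3: m = 2.036875, f(m) = 0.030212 > 0 → root in [1.803750, 2.036875]
step 4: m = 1.920313, f(m) = -0.040149 < 0 → root in [1.920313, 2.036875]
Midpoint of [1.920313, 2.036875] = 1.978594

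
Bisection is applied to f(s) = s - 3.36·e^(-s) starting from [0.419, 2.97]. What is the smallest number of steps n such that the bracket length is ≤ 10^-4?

Initial width b − a = 2.97 − 0.419 = 2.551000.
After n steps the width is (b−a)/2^n; need (b−a)/2^n ≤ 10^-4.
So n ≥ log₂(2.551000/10^-4) = log₂(25510.0000) ≈ 14.6388.
Hence n = 15.

15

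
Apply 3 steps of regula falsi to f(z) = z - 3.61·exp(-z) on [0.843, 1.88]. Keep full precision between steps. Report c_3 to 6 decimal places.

f(0.843000) = -0.710807, f(1.880000) = 1.329150
step 1: c = 1.204334, f(c) = 0.121726 > 0 → new bracket [0.843000, 1.204334]
step 2: c = 1.151503, f(c) = 0.010161 > 0 → new bracket [0.843000, 1.151503]
step 3: c = 1.147155, f(c) = 0.000840 > 0 → new bracket [0.843000, 1.147155]

1.147155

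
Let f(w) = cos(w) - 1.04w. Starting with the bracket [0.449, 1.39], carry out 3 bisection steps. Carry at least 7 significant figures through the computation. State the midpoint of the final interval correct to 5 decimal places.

f(0.449000) = 0.433922, f(1.390000) = -1.265787 (opposite signs)
step 1: m = 0.919500, f(m) = -0.350062 < 0 → root in [0.449000, 0.919500]
step 2: m = 0.684250, f(m) = 0.063273 > 0 → root in [0.684250, 0.919500]
step 3: m = 0.801875, f(m) = -0.138590 < 0 → root in [0.684250, 0.801875]
Midpoint of [0.684250, 0.801875] = 0.743062

0.74306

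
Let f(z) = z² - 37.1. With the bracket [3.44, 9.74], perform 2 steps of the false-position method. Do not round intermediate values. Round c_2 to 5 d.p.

5.91358

f(3.440000) = -25.266400, f(9.740000) = 57.767600
step 1: c = 5.357026, f(c) = -8.402275 < 0 → new bracket [5.357026, 9.740000]
step 2: c = 5.913577, f(c) = -2.129602 < 0 → new bracket [5.913577, 9.740000]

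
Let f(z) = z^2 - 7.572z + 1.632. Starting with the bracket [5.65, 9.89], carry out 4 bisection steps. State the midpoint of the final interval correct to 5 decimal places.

7.37250

f(5.650000) = -9.227300, f(9.890000) = 24.557020 (opposite signs)
step 1: m = 7.770000, f(m) = 3.170460 > 0 → root in [5.650000, 7.770000]
step 2: m = 6.710000, f(m) = -4.152020 < 0 → root in [6.710000, 7.770000]
step 3: m = 7.240000, f(m) = -0.771680 < 0 → root in [7.240000, 7.770000]
step 4: m = 7.505000, f(m) = 1.129165 > 0 → root in [7.240000, 7.505000]
Midpoint of [7.240000, 7.505000] = 7.372500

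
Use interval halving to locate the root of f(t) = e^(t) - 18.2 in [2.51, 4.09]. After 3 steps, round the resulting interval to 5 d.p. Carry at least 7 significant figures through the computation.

[2.70750, 2.90500]

f(2.510000) = -5.895070, f(4.090000) = 41.539892 (opposite signs)
step 1: m = 3.300000, f(m) = 8.912639 > 0 → root in [2.510000, 3.300000]
step 2: m = 2.905000, f(m) = 0.065244 > 0 → root in [2.510000, 2.905000]
step 3: m = 2.707500, f(m) = -3.208251 < 0 → root in [2.707500, 2.905000]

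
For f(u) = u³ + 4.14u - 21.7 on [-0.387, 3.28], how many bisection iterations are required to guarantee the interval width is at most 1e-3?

Initial width b − a = 3.28 − -0.387 = 3.667000.
After n steps the width is (b−a)/2^n; need (b−a)/2^n ≤ 1e-3.
So n ≥ log₂(3.667000/1e-3) = log₂(3667.0000) ≈ 11.8404.
Hence n = 12.

12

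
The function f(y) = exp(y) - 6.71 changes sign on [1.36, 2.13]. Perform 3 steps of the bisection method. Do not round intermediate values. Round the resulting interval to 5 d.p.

[1.84125, 1.93750]

f(1.360000) = -2.813807, f(2.130000) = 1.704867 (opposite signs)
step 1: m = 1.745000, f(m) = -0.984099 < 0 → root in [1.745000, 2.130000]
step 2: m = 1.937500, f(m) = 0.231376 > 0 → root in [1.745000, 1.937500]
step 3: m = 1.841250, f(m) = -0.405586 < 0 → root in [1.841250, 1.937500]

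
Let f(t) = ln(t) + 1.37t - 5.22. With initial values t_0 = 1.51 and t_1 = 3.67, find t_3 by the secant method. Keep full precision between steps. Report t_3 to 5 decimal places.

3.00590

f(t_0) = -2.739190, f(t_1) = 1.108092
t_2 = 3.670000 - (1.108092)·(3.670000 - 1.510000)/(1.108092 - (-2.739190)) = 3.047878; f(t_2) = 0.070039
t_3 = 3.047878 - (0.070039)·(3.047878 - 3.670000)/(0.070039 - (1.108092)) = 3.005903; f(t_3) = -0.001335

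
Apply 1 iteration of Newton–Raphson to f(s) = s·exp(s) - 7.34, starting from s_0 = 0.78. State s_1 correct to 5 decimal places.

2.23208

f'(s) = (s + 1)·exp(s)
s_0 = 0.780000: f = -5.638452, f' = 3.883021 → s_1 = 0.780000 - (-5.638452)/(3.883021) = 2.232079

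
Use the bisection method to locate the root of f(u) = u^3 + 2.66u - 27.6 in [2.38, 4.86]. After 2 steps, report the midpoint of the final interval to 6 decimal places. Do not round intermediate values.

2.690000

f(2.380000) = -7.787928, f(4.860000) = 100.118856 (opposite signs)
step 1: m = 3.620000, f(m) = 29.467128 > 0 → root in [2.380000, 3.620000]
step 2: m = 3.000000, f(m) = 7.380000 > 0 → root in [2.380000, 3.000000]
Midpoint of [2.380000, 3.000000] = 2.690000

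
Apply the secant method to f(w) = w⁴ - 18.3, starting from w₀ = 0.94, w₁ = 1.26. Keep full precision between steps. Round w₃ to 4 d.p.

f(w_0) = -17.519251, f(w_1) = -15.779526
w_2 = 1.260000 - (-15.779526)·(1.260000 - 0.940000)/(-15.779526 - (-17.519251)) = 4.162441; f(w_2) = 281.887302
w_3 = 4.162441 - (281.887302)·(4.162441 - 1.260000)/(281.887302 - (-15.779526)) = 1.413860; f(w_3) = -14.303994

1.4139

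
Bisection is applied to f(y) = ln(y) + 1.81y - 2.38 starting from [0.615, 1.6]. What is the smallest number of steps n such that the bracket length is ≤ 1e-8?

27

Initial width b − a = 1.6 − 0.615 = 0.985000.
After n steps the width is (b−a)/2^n; need (b−a)/2^n ≤ 1e-8.
So n ≥ log₂(0.985000/1e-8) = log₂(98500000.0000) ≈ 26.5536.
Hence n = 27.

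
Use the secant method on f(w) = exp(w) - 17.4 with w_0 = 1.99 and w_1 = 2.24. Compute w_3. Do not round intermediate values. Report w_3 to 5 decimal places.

2.74673

f(w_0) = -10.084466, f(w_1) = -8.006669
w_2 = 2.240000 - (-8.006669)·(2.240000 - 1.990000)/(-8.006669 - (-10.084466)) = 3.203360; f(w_2) = 7.215100
w_3 = 3.203360 - (7.215100)·(3.203360 - 2.240000)/(7.215100 - (-8.006669)) = 2.746729; f(w_3) = -1.808458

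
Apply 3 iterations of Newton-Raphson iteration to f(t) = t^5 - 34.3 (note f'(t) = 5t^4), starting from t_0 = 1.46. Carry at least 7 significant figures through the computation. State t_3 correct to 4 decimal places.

t_0 = 1.460000: f = -27.666171, f' = 22.718593 → t_1 = 1.460000 - (-27.666171)/(22.718593) = 2.677777
t_1 = 2.677777: f = 103.380273, f' = 257.079460 → t_2 = 2.677777 - (103.380273)/(257.079460) = 2.275643
t_2 = 2.275643: f = 26.726818, f' = 134.086972 → t_3 = 2.275643 - (26.726818)/(134.086972) = 2.076319

2.0763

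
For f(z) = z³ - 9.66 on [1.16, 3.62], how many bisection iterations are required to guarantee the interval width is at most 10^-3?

12

Initial width b − a = 3.62 − 1.16 = 2.460000.
After n steps the width is (b−a)/2^n; need (b−a)/2^n ≤ 10^-3.
So n ≥ log₂(2.460000/10^-3) = log₂(2460.0000) ≈ 11.2644.
Hence n = 12.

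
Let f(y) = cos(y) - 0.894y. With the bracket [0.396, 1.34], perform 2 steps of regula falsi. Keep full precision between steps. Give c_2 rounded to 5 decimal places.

0.78458

f(0.396000) = 0.568587, f(1.340000) = -0.969207
step 1: c = 0.745037, f(c) = 0.069001 > 0 → new bracket [0.745037, 1.340000]
step 2: c = 0.784578, f(c) = 0.006273 > 0 → new bracket [0.784578, 1.340000]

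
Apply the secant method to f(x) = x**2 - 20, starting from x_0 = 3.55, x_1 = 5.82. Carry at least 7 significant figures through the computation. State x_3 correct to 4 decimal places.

4.4545

Secant update: x_(k+1) = x_k − f(x_k)·(x_k − x_(k-1))/(f(x_k) − f(x_(k-1))).
f(x_0) = -7.397500, f(x_1) = 13.872400
x_2 = 5.820000 - (13.872400)·(5.820000 - 3.550000)/(13.872400 - (-7.397500)) = 4.339488; f(x_2) = -1.168846
x_3 = 4.339488 - (-1.168846)·(4.339488 - 5.820000)/(-1.168846 - (13.872400)) = 4.454537; f(x_3) = -0.157096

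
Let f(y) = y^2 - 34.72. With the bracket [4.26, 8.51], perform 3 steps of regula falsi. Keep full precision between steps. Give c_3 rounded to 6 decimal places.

5.881003

False-position update: c = (a·f(b) − b·f(a))/(f(b) − f(a)); replace the endpoint whose sign matches f(c).
f(4.260000) = -16.572400, f(8.510000) = 37.700100
step 1: c = 5.557760, f(c) = -3.831300 < 0 → new bracket [5.557760, 8.510000]
step 2: c = 5.830106, f(c) = -0.729859 < 0 → new bracket [5.830106, 8.510000]
step 3: c = 5.881003, f(c) = -0.133806 < 0 → new bracket [5.881003, 8.510000]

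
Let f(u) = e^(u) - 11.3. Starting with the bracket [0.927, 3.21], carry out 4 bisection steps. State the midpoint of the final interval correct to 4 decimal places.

f(0.927000) = -8.773083, f(3.210000) = 13.479086 (opposite signs)
step 1: m = 2.068500, f(m) = -3.387055 < 0 → root in [2.068500, 3.210000]
step 2: m = 2.639250, f(m) = 2.702698 > 0 → root in [2.068500, 2.639250]
step 3: m = 2.353875, f(m) = -0.773720 < 0 → root in [2.353875, 2.639250]
step 4: m = 2.496563, f(m) = 0.840689 > 0 → root in [2.353875, 2.496563]
Midpoint of [2.353875, 2.496563] = 2.425219

2.4252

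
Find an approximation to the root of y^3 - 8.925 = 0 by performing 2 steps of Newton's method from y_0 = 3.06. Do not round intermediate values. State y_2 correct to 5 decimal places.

2.10700

Newton update: y ← y − f(y)/f'(y).
f'(y) = 3y^2
y_0 = 3.060000: f = 19.727616, f' = 28.090800 → y_1 = 3.060000 - (19.727616)/(28.090800) = 2.357720
y_1 = 2.357720: f = 4.181191, f' = 16.676526 → y_2 = 2.357720 - (4.181191)/(16.676526) = 2.106997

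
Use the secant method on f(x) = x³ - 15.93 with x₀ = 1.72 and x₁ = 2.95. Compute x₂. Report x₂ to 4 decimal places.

Secant update: x_(k+1) = x_k − f(x_k)·(x_k − x_(k-1))/(f(x_k) − f(x_(k-1))).
f(x_0) = -10.841552, f(x_1) = 9.742375
x_2 = 2.950000 - (9.742375)·(2.950000 - 1.720000)/(9.742375 - (-10.841552)) = 2.367841; f(x_2) = -2.654297

2.3678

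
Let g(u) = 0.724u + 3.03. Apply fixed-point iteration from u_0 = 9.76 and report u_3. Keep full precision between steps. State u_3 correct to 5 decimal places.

10.51593

u_1 = g(9.760000) = 10.096240
u_2 = g(10.096240) = 10.339678
u_3 = g(10.339678) = 10.515927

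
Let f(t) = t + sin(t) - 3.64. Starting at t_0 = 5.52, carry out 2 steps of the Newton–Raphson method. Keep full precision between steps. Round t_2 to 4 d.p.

4.6538

Newton update: t ← t − f(t)/f'(t).
f'(t) = 1 + cos(t)
t_0 = 5.520000: f = 1.188773, f' = 1.722638 → t_1 = 5.520000 - (1.188773)/(1.722638) = 4.829911
t_1 = 4.829911: f = 0.196809, f' = 1.117252 → t_2 = 4.829911 - (0.196809)/(1.117252) = 4.653757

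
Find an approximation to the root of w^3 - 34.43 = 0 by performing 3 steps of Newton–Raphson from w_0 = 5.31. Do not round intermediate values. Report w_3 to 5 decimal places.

3.25708

Newton update: w ← w − f(w)/f'(w).
f'(w) = 3w^2
w_0 = 5.310000: f = 115.291291, f' = 84.588300 → w_1 = 5.310000 - (115.291291)/(84.588300) = 3.947030
w_1 = 3.947030: f = 27.060975, f' = 46.737144 → w_2 = 3.947030 - (27.060975)/(46.737144) = 3.368027
w_2 = 3.368027: f = 3.775560, f' = 34.030811 → w_3 = 3.368027 - (3.775560)/(34.030811) = 3.257081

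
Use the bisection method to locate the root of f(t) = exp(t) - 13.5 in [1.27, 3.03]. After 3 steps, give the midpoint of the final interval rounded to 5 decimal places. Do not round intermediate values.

2.70000

f(1.270000) = -9.939147, f(3.030000) = 7.197233 (opposite signs)
step 1: m = 2.150000, f(m) = -4.915142 < 0 → root in [2.150000, 3.030000]
step 2: m = 2.590000, f(m) = -0.170228 < 0 → root in [2.590000, 3.030000]
step 3: m = 2.810000, f(m) = 3.109918 > 0 → root in [2.590000, 2.810000]
Midpoint of [2.590000, 2.810000] = 2.700000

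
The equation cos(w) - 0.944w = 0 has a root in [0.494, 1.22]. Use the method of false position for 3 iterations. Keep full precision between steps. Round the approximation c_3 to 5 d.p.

0.76437

f(0.494000) = 0.414107, f(1.220000) = -0.808034
step 1: c = 0.739996, f(c) = 0.039915 > 0 → new bracket [0.739996, 1.220000]
step 2: c = 0.762591, f(c) = 0.003163 > 0 → new bracket [0.762591, 1.220000]
step 3: c = 0.764374, f(c) = 0.000246 > 0 → new bracket [0.764374, 1.220000]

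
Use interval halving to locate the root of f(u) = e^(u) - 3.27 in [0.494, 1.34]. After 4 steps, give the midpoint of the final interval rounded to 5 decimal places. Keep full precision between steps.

1.20781

f(0.494000) = -1.631141, f(1.340000) = 0.549044 (opposite signs)
step 1: m = 0.917000, f(m) = -0.768226 < 0 → root in [0.917000, 1.340000]
step 2: m = 1.128500, f(m) = -0.178984 < 0 → root in [1.128500, 1.340000]
step 3: m = 1.234250, f(m) = 0.165801 > 0 → root in [1.128500, 1.234250]
step 4: m = 1.181375, f(m) = -0.011148 < 0 → root in [1.181375, 1.234250]
Midpoint of [1.181375, 1.234250] = 1.207813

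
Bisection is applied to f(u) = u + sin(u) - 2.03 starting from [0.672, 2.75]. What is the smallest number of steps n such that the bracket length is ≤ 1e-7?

25

Initial width b − a = 2.75 − 0.672 = 2.078000.
After n steps the width is (b−a)/2^n; need (b−a)/2^n ≤ 1e-7.
So n ≥ log₂(2.078000/1e-7) = log₂(20780000.0000) ≈ 24.3087.
Hence n = 25.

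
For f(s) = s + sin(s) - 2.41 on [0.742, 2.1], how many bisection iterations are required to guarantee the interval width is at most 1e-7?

24

Initial width b − a = 2.1 − 0.742 = 1.358000.
After n steps the width is (b−a)/2^n; need (b−a)/2^n ≤ 1e-7.
So n ≥ log₂(1.358000/1e-7) = log₂(13580000.0000) ≈ 23.6950.
Hence n = 24.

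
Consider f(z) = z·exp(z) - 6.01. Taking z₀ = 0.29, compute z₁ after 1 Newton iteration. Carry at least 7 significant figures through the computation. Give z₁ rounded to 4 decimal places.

f'(z) = (z + 1)·exp(z)
z_0 = 0.290000: f = -5.622436, f' = 1.723991 → z_1 = 0.290000 - (-5.622436)/(1.723991) = 3.551290

3.5513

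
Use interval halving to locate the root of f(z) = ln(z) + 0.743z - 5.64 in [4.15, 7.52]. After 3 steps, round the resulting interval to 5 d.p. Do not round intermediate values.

f(4.150000) = -1.133442, f(7.520000) = 1.964926 (opposite signs)
step 1: m = 5.835000, f(m) = 0.459279 > 0 → root in [4.150000, 5.835000]
step 2: m = 4.992500, f(m) = -0.322636 < 0 → root in [4.992500, 5.835000]
step 3: m = 5.413750, f(m) = 0.071358 > 0 → root in [4.992500, 5.413750]

[4.99250, 5.41375]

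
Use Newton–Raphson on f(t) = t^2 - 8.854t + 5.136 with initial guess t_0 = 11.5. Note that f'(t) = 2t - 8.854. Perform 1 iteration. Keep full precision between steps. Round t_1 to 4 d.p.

t_0 = 11.500000: f = 35.565000, f' = 14.146000 → t_1 = 11.500000 - (35.565000)/(14.146000) = 8.985862

8.9859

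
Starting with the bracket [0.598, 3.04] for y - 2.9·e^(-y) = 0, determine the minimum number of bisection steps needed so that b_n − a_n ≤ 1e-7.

25

Initial width b − a = 3.04 − 0.598 = 2.442000.
After n steps the width is (b−a)/2^n; need (b−a)/2^n ≤ 1e-7.
So n ≥ log₂(2.442000/1e-7) = log₂(24420000.0000) ≈ 24.5416.
Hence n = 25.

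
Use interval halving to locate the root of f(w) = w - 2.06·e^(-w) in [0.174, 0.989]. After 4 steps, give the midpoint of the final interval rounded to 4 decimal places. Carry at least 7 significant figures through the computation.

0.8617

f(0.174000) = -1.557012, f(0.989000) = 0.222786 (opposite signs)
step 1: m = 0.581500, f(m) = -0.570162 < 0 → root in [0.581500, 0.989000]
step 2: m = 0.785250, f(m) = -0.154122 < 0 → root in [0.785250, 0.989000]
step 3: m = 0.887125, f(m) = 0.038739 > 0 → root in [0.785250, 0.887125]
step 4: m = 0.836187, f(m) = -0.056533 < 0 → root in [0.836187, 0.887125]
Midpoint of [0.836187, 0.887125] = 0.861656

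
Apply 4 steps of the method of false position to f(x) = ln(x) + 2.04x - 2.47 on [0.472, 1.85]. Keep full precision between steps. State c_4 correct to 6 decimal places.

f(0.472000) = -2.257896, f(1.850000) = 1.919186
step 1: c = 1.216870, f(c) = 0.208695 > 0 → new bracket [0.472000, 1.216870]
step 2: c = 1.153847, f(c) = 0.026949 > 0 → new bracket [0.472000, 1.153847]
step 3: c = 1.145805, f(c) = 0.003549 > 0 → new bracket [0.472000, 1.145805]
step 4: c = 1.144747, f(c) = 0.000468 > 0 → new bracket [0.472000, 1.144747]

1.144747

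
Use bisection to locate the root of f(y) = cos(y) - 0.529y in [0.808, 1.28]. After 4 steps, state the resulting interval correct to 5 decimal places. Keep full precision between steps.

[0.98500, 1.01450]

f(0.808000) = 0.263514, f(1.280000) = -0.390405 (opposite signs)
step 1: m = 1.044000, f(m) = -0.049509 < 0 → root in [0.808000, 1.044000]
step 2: m = 0.926000, f(m) = 0.111182 > 0 → root in [0.926000, 1.044000]
step 3: m = 0.985000, f(m) = 0.031798 > 0 → root in [0.985000, 1.044000]
step 4: m = 1.014500, f(m) = -0.008626 < 0 → root in [0.985000, 1.014500]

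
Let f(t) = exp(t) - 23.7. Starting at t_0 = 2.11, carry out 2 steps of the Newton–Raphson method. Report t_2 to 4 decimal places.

f'(t) = exp(t)
t_0 = 2.110000: f = -15.451759, f' = 8.248241 → t_1 = 2.110000 - (-15.451759)/(8.248241) = 3.983340
t_1 = 3.983340: f = 29.996069, f' = 53.696069 → t_2 = 3.983340 - (29.996069)/(53.696069) = 3.424713

3.4247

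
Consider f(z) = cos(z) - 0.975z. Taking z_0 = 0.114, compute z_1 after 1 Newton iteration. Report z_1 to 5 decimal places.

f'(z) = -sin(z) - 0.975
z_0 = 0.114000: f = 0.882359, f' = -1.088753 → z_1 = 0.114000 - (0.882359)/(-1.088753) = 0.924431

0.92443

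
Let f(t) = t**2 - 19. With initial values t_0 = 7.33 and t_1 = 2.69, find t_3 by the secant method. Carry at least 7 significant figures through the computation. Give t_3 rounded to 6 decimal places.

4.484908

f(t_0) = 34.728900, f(t_1) = -11.763900
t_2 = 2.690000 - (-11.763900)·(2.690000 - 7.330000)/(-11.763900 - (34.728900)) = 3.864042; f(t_2) = -4.069180
t_3 = 3.864042 - (-4.069180)·(3.864042 - 2.690000)/(-4.069180 - (-11.763900)) = 4.484908; f(t_3) = 1.114397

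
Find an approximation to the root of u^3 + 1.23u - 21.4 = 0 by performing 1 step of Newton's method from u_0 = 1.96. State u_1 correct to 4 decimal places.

f'(u) = 3u^2 + 1.23
u_0 = 1.960000: f = -11.459664, f' = 12.754800 → u_1 = 1.960000 - (-11.459664)/(12.754800) = 2.858459

2.8585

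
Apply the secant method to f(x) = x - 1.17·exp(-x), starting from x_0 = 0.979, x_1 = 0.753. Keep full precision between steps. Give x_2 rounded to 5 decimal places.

f(x_0) = 0.539447, f(x_1) = 0.201987
x_2 = 0.753000 - (0.201987)·(0.753000 - 0.979000)/(0.201987 - (0.539447)) = 0.617728; f(x_2) = -0.013099

0.61773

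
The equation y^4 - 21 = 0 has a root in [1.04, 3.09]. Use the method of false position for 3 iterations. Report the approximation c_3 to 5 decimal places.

1.96206

False-position update: c = (a·f(b) − b·f(a))/(f(b) − f(a)); replace the endpoint whose sign matches f(c).
f(1.040000) = -19.830141, f(3.090000) = 70.166214
step 1: c = 1.491705, f(c) = -16.048559 < 0 → new bracket [1.491705, 3.090000]
step 2: c = 1.789222, f(c) = -10.751590 < 0 → new bracket [1.789222, 3.090000]
step 3: c = 1.962057, f(c) = -6.180069 < 0 → new bracket [1.962057, 3.090000]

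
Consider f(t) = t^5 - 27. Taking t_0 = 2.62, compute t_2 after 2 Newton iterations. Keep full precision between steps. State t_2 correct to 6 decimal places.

f'(t) = 5t^4
t_0 = 2.620000: f = 96.454367, f' = 235.599937 → t_1 = 2.620000 - (96.454367)/(235.599937) = 2.210601
t_1 = 2.210601: f = 25.790024, f' = 119.401970 → t_2 = 2.210601 - (25.790024)/(119.401970) = 1.994608

1.994608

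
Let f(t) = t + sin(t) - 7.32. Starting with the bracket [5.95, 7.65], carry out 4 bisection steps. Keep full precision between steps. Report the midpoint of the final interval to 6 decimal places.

f(5.950000) = -1.697055, f(7.650000) = 1.309268 (opposite signs)
step 1: m = 6.800000, f(m) = -0.025887 < 0 → root in [6.800000, 7.650000]
step 2: m = 7.225000, f(m) = 0.713627 > 0 → root in [6.800000, 7.225000]
step 3: m = 7.012500, f(m) = 0.358859 > 0 → root in [6.800000, 7.012500]
step 4: m = 6.906250, f(m) = 0.169777 > 0 → root in [6.800000, 6.906250]
Midpoint of [6.800000, 6.906250] = 6.853125

6.853125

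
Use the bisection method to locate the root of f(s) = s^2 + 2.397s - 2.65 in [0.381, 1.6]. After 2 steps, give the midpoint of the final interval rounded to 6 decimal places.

f(0.381000) = -1.591582, f(1.600000) = 3.745200 (opposite signs)
step 1: m = 0.990500, f(m) = 0.705319 > 0 → root in [0.381000, 0.990500]
step 2: m = 0.685750, f(m) = -0.536004 < 0 → root in [0.685750, 0.990500]
Midpoint of [0.685750, 0.990500] = 0.838125

0.838125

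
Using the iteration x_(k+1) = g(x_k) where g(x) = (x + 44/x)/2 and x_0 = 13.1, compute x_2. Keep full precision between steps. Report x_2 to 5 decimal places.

x_1 = g(13.100000) = 8.229389
x_2 = g(8.229389) = 6.788040

6.78804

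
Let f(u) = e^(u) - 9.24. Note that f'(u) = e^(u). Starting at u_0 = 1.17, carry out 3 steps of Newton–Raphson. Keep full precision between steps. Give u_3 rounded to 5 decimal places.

2.25396

Newton update: u ← u − f(u)/f'(u).
u_0 = 1.170000: f = -6.018007, f' = 3.221993 → u_1 = 1.170000 - (-6.018007)/(3.221993) = 3.037791
u_1 = 3.037791: f = 11.619105, f' = 20.859105 → u_2 = 3.037791 - (11.619105)/(20.859105) = 2.480763
u_2 = 2.480763: f = 2.710374, f' = 11.950374 → u_3 = 2.480763 - (2.710374)/(11.950374) = 2.253960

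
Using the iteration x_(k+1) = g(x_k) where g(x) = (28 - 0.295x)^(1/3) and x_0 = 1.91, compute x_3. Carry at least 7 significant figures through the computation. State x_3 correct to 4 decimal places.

3.0042

x_1 = g(1.910000) = 3.016082
x_2 = g(3.016082) = 3.004078
x_3 = g(3.004078) = 3.004209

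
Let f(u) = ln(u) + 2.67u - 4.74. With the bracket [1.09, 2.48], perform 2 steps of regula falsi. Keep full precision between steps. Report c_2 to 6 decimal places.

f(1.090000) = -1.743522, f(2.480000) = 2.789859
step 1: c = 1.624589, f(c) = 0.082908 > 0 → new bracket [1.090000, 1.624589]
step 2: c = 1.600322, f(c) = 0.003066 > 0 → new bracket [1.090000, 1.600322]

1.600322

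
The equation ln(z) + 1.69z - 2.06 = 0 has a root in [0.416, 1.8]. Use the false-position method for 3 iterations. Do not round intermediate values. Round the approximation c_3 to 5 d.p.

False-position update: c = (a·f(b) − b·f(a))/(f(b) − f(a)); replace the endpoint whose sign matches f(c).
f(0.416000) = -2.234030, f(1.800000) = 1.569787
step 1: c = 1.228841, f(c) = 0.222812 > 0 → new bracket [0.416000, 1.228841]
step 2: c = 1.155124, f(c) = 0.036367 > 0 → new bracket [0.416000, 1.155124]
step 3: c = 1.143285, f(c) = 0.006057 > 0 → new bracket [0.416000, 1.143285]

1.14328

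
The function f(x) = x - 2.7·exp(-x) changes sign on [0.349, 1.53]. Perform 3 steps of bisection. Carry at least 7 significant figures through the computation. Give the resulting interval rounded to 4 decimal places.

[0.9395, 1.0871]

f(0.349000) = -1.555561, f(1.530000) = 0.945354 (opposite signs)
step 1: m = 0.939500, f(m) = -0.115723 < 0 → root in [0.939500, 1.530000]
step 2: m = 1.234750, f(m) = 0.449300 > 0 → root in [0.939500, 1.234750]
step 3: m = 1.087125, f(m) = 0.176727 > 0 → root in [0.939500, 1.087125]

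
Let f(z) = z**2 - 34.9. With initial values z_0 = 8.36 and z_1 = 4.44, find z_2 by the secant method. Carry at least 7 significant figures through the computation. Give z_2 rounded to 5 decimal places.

5.62644

Secant update: z_(k+1) = z_k − f(z_k)·(z_k − z_(k-1))/(f(z_k) − f(z_(k-1))).
f(z_0) = 34.989600, f(z_1) = -15.186400
z_2 = 4.440000 - (-15.186400)·(4.440000 - 8.360000)/(-15.186400 - (34.989600)) = 5.626437; f(z_2) = -3.243201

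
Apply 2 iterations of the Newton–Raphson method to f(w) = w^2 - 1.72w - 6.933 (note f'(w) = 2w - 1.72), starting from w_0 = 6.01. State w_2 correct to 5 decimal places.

3.67550

Newton update: w ← w − f(w)/f'(w).
w_0 = 6.010000: f = 18.849900, f' = 10.300000 → w_1 = 6.010000 - (18.849900)/(10.300000) = 4.179913
w_1 = 4.179913: f = 3.349220, f' = 6.639825 → w_2 = 4.179913 - (3.349220)/(6.639825) = 3.675499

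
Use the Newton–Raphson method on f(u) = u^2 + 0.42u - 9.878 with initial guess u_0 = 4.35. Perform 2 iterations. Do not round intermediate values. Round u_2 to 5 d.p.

2.94699

f'(u) = 2u + 0.42
u_0 = 4.350000: f = 10.871500, f' = 9.120000 → u_1 = 4.350000 - (10.871500)/(9.120000) = 3.157950
u_1 = 3.157950: f = 1.420984, f' = 6.735899 → u_2 = 3.157950 - (1.420984)/(6.735899) = 2.946993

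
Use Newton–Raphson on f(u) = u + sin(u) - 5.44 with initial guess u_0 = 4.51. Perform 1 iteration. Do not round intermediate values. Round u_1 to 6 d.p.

6.900004

f'(u) = 1 + cos(u)
u_0 = 4.510000: f = -1.909589, f' = 0.798990 → u_1 = 4.510000 - (-1.909589)/(0.798990) = 6.900004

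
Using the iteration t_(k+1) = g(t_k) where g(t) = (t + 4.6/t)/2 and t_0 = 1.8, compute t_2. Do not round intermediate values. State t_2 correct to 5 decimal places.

2.14501

t_1 = g(1.800000) = 2.177778
t_2 = g(2.177778) = 2.145011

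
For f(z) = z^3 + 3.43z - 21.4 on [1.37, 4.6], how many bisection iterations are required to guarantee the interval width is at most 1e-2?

Initial width b − a = 4.6 − 1.37 = 3.230000.
After n steps the width is (b−a)/2^n; need (b−a)/2^n ≤ 1e-2.
So n ≥ log₂(3.230000/1e-2) = log₂(323.0000) ≈ 8.3354.
Hence n = 9.

9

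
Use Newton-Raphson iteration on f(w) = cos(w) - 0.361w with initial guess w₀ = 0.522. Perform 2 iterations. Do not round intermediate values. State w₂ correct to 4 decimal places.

1.1480

f'(w) = -sin(w) - 0.361
w_0 = 0.522000: f = 0.678382, f' = -0.859615 → w_1 = 0.522000 - (0.678382)/(-0.859615) = 1.311169
w_1 = 1.311169: f = -0.216612, f' = -1.327486 → w_2 = 1.311169 - (-0.216612)/(-1.327486) = 1.147995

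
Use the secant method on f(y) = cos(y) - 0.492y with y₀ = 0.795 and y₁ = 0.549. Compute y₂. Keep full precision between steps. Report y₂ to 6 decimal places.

1.072762

Secant update: y_(k+1) = y_k − f(y_k)·(y_k − y_(k-1))/(f(y_k) − f(y_(k-1))).
f(y_0) = 0.309145, f(y_1) = 0.582939
y_2 = 0.549000 - (0.582939)·(0.549000 - 0.795000)/(0.582939 - (0.309145)) = 1.072762; f(y_2) = -0.050100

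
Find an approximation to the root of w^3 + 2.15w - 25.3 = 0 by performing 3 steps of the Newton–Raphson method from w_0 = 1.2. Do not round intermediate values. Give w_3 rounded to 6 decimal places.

2.782564

f'(w) = 3w^2 + 2.15
w_0 = 1.200000: f = -20.992000, f' = 6.470000 → w_1 = 1.200000 - (-20.992000)/(6.470000) = 4.444513
w_1 = 4.444513: f = 72.051269, f' = 61.411091 → w_2 = 4.444513 - (72.051269)/(61.411091) = 3.271252
w_2 = 3.271252: f = 16.739140, f' = 34.253262 → w_3 = 3.271252 - (16.739140)/(34.253262) = 2.782564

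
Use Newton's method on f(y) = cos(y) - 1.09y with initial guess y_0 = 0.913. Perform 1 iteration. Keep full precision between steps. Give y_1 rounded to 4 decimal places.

f'(y) = -sin(y) - 1.09
y_0 = 0.913000: f = -0.383796, f' = -1.881341 → y_1 = 0.913000 - (-0.383796)/(-1.881341) = 0.708999

0.7090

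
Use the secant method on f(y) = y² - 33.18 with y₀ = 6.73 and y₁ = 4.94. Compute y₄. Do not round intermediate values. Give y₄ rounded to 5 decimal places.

Secant update: y_(k+1) = y_k − f(y_k)·(y_k − y_(k-1))/(f(y_k) − f(y_(k-1))).
f(y_0) = 12.112900, f(y_1) = -8.776400
y_2 = 4.940000 - (-8.776400)·(4.940000 - 6.730000)/(-8.776400 - (12.112900)) = 5.692048; f(y_2) = -0.780590
y_3 = 5.692048 - (-0.780590)·(5.692048 - 4.940000)/(-0.780590 - (-8.776400)) = 5.765467; f(y_3) = 0.060605
y_4 = 5.765467 - (0.060605)·(5.765467 - 5.692048)/(0.060605 - (-0.780590)) = 5.760177; f(y_4) = -0.000360

5.76018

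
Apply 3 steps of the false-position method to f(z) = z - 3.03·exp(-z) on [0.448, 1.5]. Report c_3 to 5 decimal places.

1.05683

False-position update: c = (a·f(b) − b·f(a))/(f(b) − f(a)); replace the endpoint whose sign matches f(c).
f(0.448000) = -1.487881, f(1.500000) = 0.823916
step 1: c = 1.125071, f(c) = 0.141444 > 0 → new bracket [0.448000, 1.125071]
step 2: c = 1.066294, f(c) = 0.023119 > 0 → new bracket [0.448000, 1.066294]
step 3: c = 1.056834, f(c) = 0.003743 > 0 → new bracket [0.448000, 1.056834]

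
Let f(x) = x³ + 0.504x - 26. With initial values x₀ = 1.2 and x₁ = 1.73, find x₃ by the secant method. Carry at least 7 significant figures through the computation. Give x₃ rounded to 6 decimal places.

2.346891

f(x_0) = -23.667200, f(x_1) = -19.950363
x_2 = 1.730000 - (-19.950363)·(1.730000 - 1.200000)/(-19.950363 - (-23.667200)) = 4.574809; f(x_2) = 72.051338
x_3 = 4.574809 - (72.051338)·(4.574809 - 1.730000)/(72.051338 - (-19.950363)) = 2.346891; f(x_3) = -11.890740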